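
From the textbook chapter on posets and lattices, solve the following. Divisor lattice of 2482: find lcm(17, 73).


In a divisor lattice, join = lcm (least common multiple).
gcd(17,73) = 1
lcm(17,73) = 17*73/gcd = 1241/1 = 1241


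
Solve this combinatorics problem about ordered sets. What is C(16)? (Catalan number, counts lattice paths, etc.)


C(n) = C(2n, n) / (n+1).
C(32, 16) = 601080390
C(16) = 601080390 / 17 = 35357670


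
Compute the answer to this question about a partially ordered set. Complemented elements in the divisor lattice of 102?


An element a is complemented if some b has a meet b = bottom, a join b = top.
a is complemented iff gcd(a, n/a)=1, i.e. a is a unitary divisor of 102.
Complemented elements: 1, 2, 3, 6, 17, 34, ... (2 more)
Count: 8


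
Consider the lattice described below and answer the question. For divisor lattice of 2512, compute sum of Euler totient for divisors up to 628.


Divisors of 2512 up to 628: [1, 2, 4, 8, 16, 157, 314, 628]
phi values: [1, 1, 2, 4, 8, 156, 156, 312]
Sum = 640


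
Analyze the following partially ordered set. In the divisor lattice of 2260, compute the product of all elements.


Divisors of 2260: [1, 2, 4, 5, 10, 20, 113, 226, 452, 565, 1130, 2260]
Product = n^(d(n)/2) = 2260^(12/2)
Product = 133244912166976000000


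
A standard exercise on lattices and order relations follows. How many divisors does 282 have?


Divisors of 282: [1, 2, 3, 6, 47, 94, 141, 282]
Count: 8


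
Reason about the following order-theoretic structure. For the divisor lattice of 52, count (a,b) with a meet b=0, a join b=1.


Complement pair (a,b): a meet b = bottom, a join b = top.
Here: gcd(a,b)=1 and lcm(a,b)=52, i.e. a*b=52 with a,b coprime.
Pairs found: (1,52), (4,13), (13,4), (52,1)
Total ordered pairs: 4


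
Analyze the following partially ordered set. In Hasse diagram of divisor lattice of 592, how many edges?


A cover relation a -< b holds when a < b with no c strictly between.
Cover relations:
  1 -< 2
  1 -< 37
  2 -< 4
  2 -< 74
  4 -< 8
  4 -< 148
  8 -< 16
  8 -< 296
  ...5 more
Total: 13


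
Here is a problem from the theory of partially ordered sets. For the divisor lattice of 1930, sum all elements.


sigma(n) = sum of divisors.
Divisors of 1930: [1, 2, 5, 10, 193, 386, 965, 1930]
Sum = 3492


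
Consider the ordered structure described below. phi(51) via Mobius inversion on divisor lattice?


phi(n) = n * prod_{p|n} (1 - 1/p).
Prime divisors of 51: [3, 17]
phi(51) = 51 * (1 - 1/3) * (1 - 1/17)
phi(51) = 32


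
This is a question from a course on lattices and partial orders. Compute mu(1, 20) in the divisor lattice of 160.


In a divisor lattice, mu(a,b) = mu(b/a) where mu is the classical Mobius function.
b/a = 20/1 = 20
Prime factorization of 20: primes [2, 5]
20 is not squarefree, so mu(20) = 0


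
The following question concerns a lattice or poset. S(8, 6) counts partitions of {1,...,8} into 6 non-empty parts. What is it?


S(n,k) = k*S(n-1,k) + S(n-1,k-1).
S(7,6) = 21, S(7,5) = 140
S(8,6) = 6*21 + 140 = 126 + 140
S(8,6) = 266


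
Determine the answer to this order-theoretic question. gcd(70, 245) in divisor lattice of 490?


Meet=gcd.
gcd(70,245)=35


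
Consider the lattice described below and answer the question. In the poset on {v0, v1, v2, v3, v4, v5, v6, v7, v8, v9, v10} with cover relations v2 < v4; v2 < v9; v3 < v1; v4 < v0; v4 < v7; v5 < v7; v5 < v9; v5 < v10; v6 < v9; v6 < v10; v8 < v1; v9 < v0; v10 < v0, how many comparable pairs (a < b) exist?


A comparable pair {a,b} has a < b or b < a in the order.
Count unordered pairs where one element is strictly below the other.
Examples: {v0,v2}, {v0,v4}, {v0,v5}, {v0,v6}, ...
Total comparable pairs: 17


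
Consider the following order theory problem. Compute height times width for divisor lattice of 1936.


Height = length of longest chain minus 1; width = size of largest antichain.
A maximum chain: 1 | 11 | 121 | 242 | 484 | 968 | 1936  (height 6).
A maximum antichain: {4, 22, 121}  (width 3).
Product = 6 * 3 = 18


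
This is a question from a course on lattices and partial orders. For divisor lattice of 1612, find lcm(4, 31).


In a divisor lattice, join = lcm (least common multiple).
Compute lcm iteratively: start with first element, then lcm(current, next).
Elements: [4, 31]
lcm(4,31) = 124
Final lcm = 124


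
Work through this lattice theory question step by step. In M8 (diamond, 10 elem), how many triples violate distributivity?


Distributive law: a ^ (b v c) = (a ^ b) v (a ^ c).
Check all 10^3 = 1000 ordered triples (a,b,c).
  e.g. a=a1, b=a2, c=a3: lhs=a1 != rhs=0
  e.g. a=a1, b=a2, c=a4: lhs=a1 != rhs=0
Total violating triples: 336


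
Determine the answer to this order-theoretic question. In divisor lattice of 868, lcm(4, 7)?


Join=lcm.
gcd(4,7)=1
lcm=28


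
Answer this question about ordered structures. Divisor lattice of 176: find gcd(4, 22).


In a divisor lattice, meet = gcd (greatest common divisor).
By Euclidean algorithm or factoring: gcd(4,22) = 2


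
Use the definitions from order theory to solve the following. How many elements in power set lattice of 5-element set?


Power set = 2^n.
2^5 = 32


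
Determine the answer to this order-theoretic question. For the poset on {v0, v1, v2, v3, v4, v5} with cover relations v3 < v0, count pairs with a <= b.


The order relation is {(a,b) : a <= b}, reflexive so it includes (a,a).
Examples: (v0,v0), (v1,v1), (v2,v2), (v3,v0), (v3,v3), ...
Total ordered pairs: 7


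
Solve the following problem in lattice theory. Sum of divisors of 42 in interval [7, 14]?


Interval [7,14] in divisors of 42: [7, 14]
Sum = 21


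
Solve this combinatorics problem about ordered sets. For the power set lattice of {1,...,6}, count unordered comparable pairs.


A comparable pair {a,b} has a < b or b < a in the order.
Count unordered pairs where one element is strictly below the other.
Examples: {{},{1}}, {{},{2}}, {{},{3}}, {{},{4}}, ...
Total comparable pairs: 665


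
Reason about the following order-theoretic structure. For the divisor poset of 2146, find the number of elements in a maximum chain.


A chain is a totally ordered subset; we count the number of elements in a maximum chain.
Compute, for each element x, the size of the longest chain ending at x:
  1: 1
  2: 2
  29: 2
  37: 2
  58: 3
  74: 3
  ...
A maximum chain: 1 < 2 < 58 < 2146
Number of elements in the longest chain: 4


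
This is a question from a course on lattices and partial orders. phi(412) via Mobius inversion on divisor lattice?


phi(n) = n * prod_{p|n} (1 - 1/p).
Prime divisors of 412: [2, 103]
phi(412) = 412 * (1 - 1/2) * (1 - 1/103)
phi(412) = 204


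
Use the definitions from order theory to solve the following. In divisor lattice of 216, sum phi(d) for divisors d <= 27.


Divisors of 216 up to 27: [1, 2, 3, 4, 6, 8, 9, 12, 18, 24, 27]
phi values: [1, 1, 2, 2, 2, 4, 6, 4, 6, 8, 18]
Sum = 54


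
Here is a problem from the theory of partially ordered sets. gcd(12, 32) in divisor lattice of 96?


Meet=gcd.
gcd(12,32)=4


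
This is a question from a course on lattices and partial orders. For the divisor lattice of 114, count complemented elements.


An element a is complemented if some b has a meet b = bottom, a join b = top.
a is complemented iff gcd(a, n/a)=1, i.e. a is a unitary divisor of 114.
Complemented elements: 1, 2, 3, 6, 19, 38, ... (2 more)
Count: 8


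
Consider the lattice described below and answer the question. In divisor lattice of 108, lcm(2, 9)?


Join=lcm.
gcd(2,9)=1
lcm=18


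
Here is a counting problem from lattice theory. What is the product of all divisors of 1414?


Divisors of 1414: [1, 2, 7, 14, 101, 202, 707, 1414]
Product = n^(d(n)/2) = 1414^(8/2)
Product = 3997584364816


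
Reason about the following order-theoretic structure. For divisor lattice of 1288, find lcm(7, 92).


In a divisor lattice, join = lcm (least common multiple).
Compute lcm iteratively: start with first element, then lcm(current, next).
Elements: [7, 92]
lcm(7,92) = 644
Final lcm = 644


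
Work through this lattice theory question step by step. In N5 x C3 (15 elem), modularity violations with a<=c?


Modular law: if a <= c then a v (b ^ c) = (a v b) ^ c.
Check all triples (a,b,c) with a <= c among 15 elements.
  e.g. a=(a,0), b=(c,0), c=(b,0): lhs=(a,0) != rhs=(b,0)
  e.g. a=(a,0), b=(c,1), c=(b,0): lhs=(a,0) != rhs=(b,0)
Total violating triples: 18


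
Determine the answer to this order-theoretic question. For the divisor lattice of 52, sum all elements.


sigma(n) = sum of divisors.
Divisors of 52: [1, 2, 4, 13, 26, 52]
Sum = 98


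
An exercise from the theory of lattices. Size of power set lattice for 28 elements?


Power set = 2^n.
2^28 = 268435456


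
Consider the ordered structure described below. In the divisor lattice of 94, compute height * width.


Height = length of longest chain minus 1; width = size of largest antichain.
A maximum chain: 1 | 47 | 94  (height 2).
A maximum antichain: {2, 47}  (width 2).
Product = 2 * 2 = 4


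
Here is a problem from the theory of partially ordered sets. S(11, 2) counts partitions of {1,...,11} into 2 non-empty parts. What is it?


S(n,k) = k*S(n-1,k) + S(n-1,k-1).
S(10,2) = 511, S(10,1) = 1
S(11,2) = 2*511 + 1 = 1022 + 1
S(11,2) = 1023


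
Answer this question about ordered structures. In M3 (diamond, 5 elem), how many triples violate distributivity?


Distributive law: a ^ (b v c) = (a ^ b) v (a ^ c).
Check all 5^3 = 125 ordered triples (a,b,c).
  e.g. a=a1, b=a2, c=a3: lhs=a1 != rhs=0
  e.g. a=a1, b=a3, c=a2: lhs=a1 != rhs=0
Total violating triples: 6


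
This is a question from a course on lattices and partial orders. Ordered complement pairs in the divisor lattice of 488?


Complement pair (a,b): a meet b = bottom, a join b = top.
Here: gcd(a,b)=1 and lcm(a,b)=488, i.e. a*b=488 with a,b coprime.
Pairs found: (1,488), (8,61), (61,8), (488,1)
Total ordered pairs: 4


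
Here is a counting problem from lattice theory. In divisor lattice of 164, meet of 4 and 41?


In a divisor lattice, meet = gcd (greatest common divisor).
By Euclidean algorithm or factoring: gcd(4,41) = 1


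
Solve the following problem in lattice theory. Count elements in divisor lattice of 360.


Divisors of 360: [1, 2, 3, 4, 5, 6, 8, 9, 10, 12, 15, 18, 20, 24, 30, 36, 40, 45, 60, 72, 90, 120, 180, 360]
Count: 24


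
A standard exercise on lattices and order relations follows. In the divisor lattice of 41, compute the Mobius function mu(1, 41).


In a divisor lattice, mu(a,b) = mu(b/a) where mu is the classical Mobius function.
b/a = 41/1 = 41
Prime factorization of 41: primes [41]
41 is squarefree with 1 prime factor(s), so mu(41) = (-1)^1 = -1


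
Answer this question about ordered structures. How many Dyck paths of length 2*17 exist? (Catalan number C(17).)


C(n) = C(2n, n) / (n+1).
C(34, 17) = 2333606220
C(17) = 2333606220 / 18 = 129644790


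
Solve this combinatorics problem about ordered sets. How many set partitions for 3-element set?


B(n) = number of set partitions of an n-element set.
B(n) satisfies the recurrence: B(n+1) = sum_k C(n,k)*B(k).
B(3) = 5


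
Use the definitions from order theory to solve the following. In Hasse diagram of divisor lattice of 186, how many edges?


A cover relation a -< b holds when a < b with no c strictly between.
Cover relations:
  1 -< 2
  1 -< 3
  1 -< 31
  2 -< 6
  2 -< 62
  3 -< 6
  3 -< 93
  6 -< 186
  ...4 more
Total: 12


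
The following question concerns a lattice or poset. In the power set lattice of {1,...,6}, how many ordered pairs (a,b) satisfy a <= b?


The order relation is {(a,b) : a <= b}, reflexive so it includes (a,a).
Examples: ({},{}), ({},{1,2}), ({},{1,2,3}), ({},{1,2,3,4}), ({},{1,2,3,4,5}), ...
Total ordered pairs: 729


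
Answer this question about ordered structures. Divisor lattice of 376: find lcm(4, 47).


In a divisor lattice, join = lcm (least common multiple).
gcd(4,47) = 1
lcm(4,47) = 4*47/gcd = 188/1 = 188


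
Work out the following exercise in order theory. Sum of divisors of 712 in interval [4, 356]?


Interval [4,356] in divisors of 712: [4, 356]
Sum = 360


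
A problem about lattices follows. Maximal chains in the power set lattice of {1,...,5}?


A maximal chain goes from the minimum element to a maximal element via cover relations.
Counting all min-to-max paths in the cover graph.
Total maximal chains: 120


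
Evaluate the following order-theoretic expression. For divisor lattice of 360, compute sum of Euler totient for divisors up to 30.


Divisors of 360 up to 30: [1, 2, 3, 4, 5, 6, 8, 9, 10, 12, 15, 18, 20, 24, 30]
phi values: [1, 1, 2, 2, 4, 2, 4, 6, 4, 4, 8, 6, 8, 8, 8]
Sum = 68


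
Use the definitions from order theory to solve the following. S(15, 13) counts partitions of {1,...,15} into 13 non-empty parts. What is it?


S(n,k) = k*S(n-1,k) + S(n-1,k-1).
S(14,13) = 91, S(14,12) = 3367
S(15,13) = 13*91 + 3367 = 1183 + 3367
S(15,13) = 4550


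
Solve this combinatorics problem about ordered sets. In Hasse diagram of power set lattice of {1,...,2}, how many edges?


A cover relation a -< b holds when a < b with no c strictly between.
Cover relations:
  {} -< {1}
  {} -< {2}
  {1} -< {1,2}
  {2} -< {1,2}
Total: 4


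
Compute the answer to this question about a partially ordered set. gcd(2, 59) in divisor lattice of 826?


Meet=gcd.
gcd(2,59)=1


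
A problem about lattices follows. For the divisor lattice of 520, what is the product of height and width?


Height = length of longest chain minus 1; width = size of largest antichain.
A maximum chain: 1 | 13 | 65 | 130 | 260 | 520  (height 5).
A maximum antichain: {4, 10, 26, 65}  (width 4).
Product = 5 * 4 = 20


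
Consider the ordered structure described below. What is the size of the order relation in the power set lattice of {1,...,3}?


The order relation is {(a,b) : a <= b}, reflexive so it includes (a,a).
Examples: ({},{}), ({},{1,2}), ({},{1,2,3}), ({},{1,3}), ({},{1}), ...
Total ordered pairs: 27


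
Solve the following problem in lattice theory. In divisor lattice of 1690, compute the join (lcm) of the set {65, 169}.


In a divisor lattice, join = lcm (least common multiple).
Compute lcm iteratively: start with first element, then lcm(current, next).
Elements: [65, 169]
lcm(65,169) = 845
Final lcm = 845


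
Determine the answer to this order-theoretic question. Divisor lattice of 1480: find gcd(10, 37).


In a divisor lattice, meet = gcd (greatest common divisor).
By Euclidean algorithm or factoring: gcd(10,37) = 1


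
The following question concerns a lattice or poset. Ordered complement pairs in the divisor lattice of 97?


Complement pair (a,b): a meet b = bottom, a join b = top.
Here: gcd(a,b)=1 and lcm(a,b)=97, i.e. a*b=97 with a,b coprime.
Pairs found: (1,97), (97,1)
Total ordered pairs: 2


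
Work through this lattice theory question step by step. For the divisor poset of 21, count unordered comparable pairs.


A comparable pair {a,b} has a < b or b < a in the order.
Count unordered pairs where one element is strictly below the other.
Examples: {1,3}, {1,7}, {1,21}, {3,21}, ...
Total comparable pairs: 5


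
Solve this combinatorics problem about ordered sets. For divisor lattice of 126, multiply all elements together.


Divisors of 126: [1, 2, 3, 6, 7, 9, 14, 18, 21, 42, 63, 126]
Product = n^(d(n)/2) = 126^(12/2)
Product = 4001504141376


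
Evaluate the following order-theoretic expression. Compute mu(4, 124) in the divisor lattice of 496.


In a divisor lattice, mu(a,b) = mu(b/a) where mu is the classical Mobius function.
b/a = 124/4 = 31
Prime factorization of 31: primes [31]
31 is squarefree with 1 prime factor(s), so mu(31) = (-1)^1 = -1


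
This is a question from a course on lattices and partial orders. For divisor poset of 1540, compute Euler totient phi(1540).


phi(n) = n * prod_{p|n} (1 - 1/p).
Prime divisors of 1540: [2, 5, 7, 11]
phi(1540) = 1540 * (1 - 1/2) * (1 - 1/5) * (1 - 1/7) * (1 - 1/11)
phi(1540) = 480


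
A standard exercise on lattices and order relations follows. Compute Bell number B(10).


B(n) = number of set partitions of an n-element set.
B(n) satisfies the recurrence: B(n+1) = sum_k C(n,k)*B(k).
B(10) = 115975


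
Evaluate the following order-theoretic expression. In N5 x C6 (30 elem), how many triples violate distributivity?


Distributive law: a ^ (b v c) = (a ^ b) v (a ^ c).
Check all 30^3 = 27000 ordered triples (a,b,c).
  e.g. a=(b,0), b=(a,0), c=(c,0): lhs=(b,0) != rhs=(a,0)
  e.g. a=(b,0), b=(a,0), c=(c,1): lhs=(b,0) != rhs=(a,0)
Total violating triples: 432


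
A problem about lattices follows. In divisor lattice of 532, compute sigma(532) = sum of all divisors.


sigma(n) = sum of divisors.
Divisors of 532: [1, 2, 4, 7, 14, 19, 28, 38, 76, 133, 266, 532]
Sum = 1120


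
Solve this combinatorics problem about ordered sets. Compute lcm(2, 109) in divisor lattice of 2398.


In a divisor lattice, join = lcm (least common multiple).
gcd(2,109) = 1
lcm(2,109) = 2*109/gcd = 218/1 = 218


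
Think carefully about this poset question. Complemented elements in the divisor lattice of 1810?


An element a is complemented if some b has a meet b = bottom, a join b = top.
a is complemented iff gcd(a, n/a)=1, i.e. a is a unitary divisor of 1810.
Complemented elements: 1, 2, 5, 10, 181, 362, ... (2 more)
Count: 8


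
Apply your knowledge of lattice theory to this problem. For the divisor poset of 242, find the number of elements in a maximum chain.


A chain is a totally ordered subset; we count the number of elements in a maximum chain.
Compute, for each element x, the size of the longest chain ending at x:
  1: 1
  2: 2
  11: 2
  121: 3
  22: 3
  242: 4
A maximum chain: 1 < 2 < 22 < 242
Number of elements in the longest chain: 4


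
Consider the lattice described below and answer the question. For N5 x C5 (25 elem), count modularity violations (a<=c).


Modular law: if a <= c then a v (b ^ c) = (a v b) ^ c.
Check all triples (a,b,c) with a <= c among 25 elements.
  e.g. a=(a,0), b=(c,0), c=(b,0): lhs=(a,0) != rhs=(b,0)
  e.g. a=(a,0), b=(c,1), c=(b,0): lhs=(a,0) != rhs=(b,0)
Total violating triples: 75


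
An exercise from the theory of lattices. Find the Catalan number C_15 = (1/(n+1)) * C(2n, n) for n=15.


C(n) = C(2n, n) / (n+1).
C(30, 15) = 155117520
C(15) = 155117520 / 16 = 9694845


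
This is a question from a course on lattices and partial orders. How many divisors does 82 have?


Divisors of 82: [1, 2, 41, 82]
Count: 4


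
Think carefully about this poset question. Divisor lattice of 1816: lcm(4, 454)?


Join=lcm.
gcd(4,454)=2
lcm=908


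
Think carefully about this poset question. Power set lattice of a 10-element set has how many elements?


Power set = 2^n.
2^10 = 1024


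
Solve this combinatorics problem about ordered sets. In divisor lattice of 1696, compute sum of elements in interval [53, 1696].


Interval [53,1696] in divisors of 1696: [53, 106, 212, 424, 848, 1696]
Sum = 3339


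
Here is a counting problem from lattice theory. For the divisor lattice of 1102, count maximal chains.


A maximal chain goes from the minimum element to a maximal element via cover relations.
Counting all min-to-max paths in the cover graph.
Total maximal chains: 6


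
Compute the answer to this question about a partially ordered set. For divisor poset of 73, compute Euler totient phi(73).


phi(n) = n * prod_{p|n} (1 - 1/p).
Prime divisors of 73: [73]
phi(73) = 73 * (1 - 1/73)
phi(73) = 72


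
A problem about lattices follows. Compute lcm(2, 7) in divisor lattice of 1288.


In a divisor lattice, join = lcm (least common multiple).
gcd(2,7) = 1
lcm(2,7) = 2*7/gcd = 14/1 = 14


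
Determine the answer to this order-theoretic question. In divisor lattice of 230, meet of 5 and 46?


In a divisor lattice, meet = gcd (greatest common divisor).
By Euclidean algorithm or factoring: gcd(5,46) = 1


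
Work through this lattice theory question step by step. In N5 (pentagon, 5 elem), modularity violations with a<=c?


Modular law: if a <= c then a v (b ^ c) = (a v b) ^ c.
Check all triples (a,b,c) with a <= c among 5 elements.
  e.g. a=a, b=c, c=b: lhs=a != rhs=b
Total violating triples: 1


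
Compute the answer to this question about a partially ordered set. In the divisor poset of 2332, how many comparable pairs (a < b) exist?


A comparable pair {a,b} has a < b or b < a in the order.
Count unordered pairs where one element is strictly below the other.
Examples: {1,2}, {1,4}, {1,11}, {1,22}, ...
Total comparable pairs: 42


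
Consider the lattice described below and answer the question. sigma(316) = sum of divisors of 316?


sigma(n) = sum of divisors.
Divisors of 316: [1, 2, 4, 79, 158, 316]
Sum = 560


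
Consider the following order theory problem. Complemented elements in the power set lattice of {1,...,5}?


An element a is complemented if some b has a meet b = bottom, a join b = top.
every subset A has complement S\A, so all elements are complemented.
Complemented elements: {}, {1}, {2}, {3}, {4}, {5}, ... (26 more)
Count: 32


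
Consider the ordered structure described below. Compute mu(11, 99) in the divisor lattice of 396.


In a divisor lattice, mu(a,b) = mu(b/a) where mu is the classical Mobius function.
b/a = 99/11 = 9
Prime factorization of 9: primes [3]
9 is not squarefree, so mu(9) = 0


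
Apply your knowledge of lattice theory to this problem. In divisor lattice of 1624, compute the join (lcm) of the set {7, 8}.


In a divisor lattice, join = lcm (least common multiple).
Compute lcm iteratively: start with first element, then lcm(current, next).
Elements: [7, 8]
lcm(7,8) = 56
Final lcm = 56


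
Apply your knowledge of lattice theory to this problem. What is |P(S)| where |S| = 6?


Power set = 2^n.
2^6 = 64


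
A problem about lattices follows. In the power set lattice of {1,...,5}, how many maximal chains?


A maximal chain goes from the minimum element to a maximal element via cover relations.
Counting all min-to-max paths in the cover graph.
Total maximal chains: 120


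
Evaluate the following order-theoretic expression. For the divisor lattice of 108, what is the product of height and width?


Height = length of longest chain minus 1; width = size of largest antichain.
A maximum chain: 1 | 3 | 9 | 27 | 54 | 108  (height 5).
A maximum antichain: {4, 6, 9}  (width 3).
Product = 5 * 3 = 15


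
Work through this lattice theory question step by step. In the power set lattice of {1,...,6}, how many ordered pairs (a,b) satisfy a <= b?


The order relation is {(a,b) : a <= b}, reflexive so it includes (a,a).
Examples: ({},{}), ({},{1,2}), ({},{1,2,3}), ({},{1,2,3,4}), ({},{1,2,3,4,5}), ...
Total ordered pairs: 729


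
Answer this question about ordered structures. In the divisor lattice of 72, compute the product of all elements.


Divisors of 72: [1, 2, 3, 4, 6, 8, 9, 12, 18, 24, 36, 72]
Product = n^(d(n)/2) = 72^(12/2)
Product = 139314069504


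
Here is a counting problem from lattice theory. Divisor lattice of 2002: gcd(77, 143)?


Meet=gcd.
gcd(77,143)=11


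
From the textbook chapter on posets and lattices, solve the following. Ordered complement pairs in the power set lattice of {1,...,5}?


Complement pair (a,b): a meet b = bottom, a join b = top.
Here: A intersect B = {} and A union B = {1,...,5}.
Pairs found: ({},{1,2,3,4,5}), ({1},{2,3,4,5}), ({2},{1,3,4,5}), ({3},{1,2,4,5}), ... (28 more)
Total ordered pairs: 32


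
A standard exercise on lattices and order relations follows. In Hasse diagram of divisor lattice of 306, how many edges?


A cover relation a -< b holds when a < b with no c strictly between.
Cover relations:
  1 -< 2
  1 -< 3
  1 -< 17
  2 -< 6
  2 -< 34
  3 -< 6
  3 -< 9
  3 -< 51
  ...12 more
Total: 20


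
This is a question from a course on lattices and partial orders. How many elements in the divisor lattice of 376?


Divisors of 376: [1, 2, 4, 8, 47, 94, 188, 376]
Count: 8


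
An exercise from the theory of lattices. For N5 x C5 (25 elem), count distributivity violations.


Distributive law: a ^ (b v c) = (a ^ b) v (a ^ c).
Check all 25^3 = 15625 ordered triples (a,b,c).
  e.g. a=(b,0), b=(a,0), c=(c,0): lhs=(b,0) != rhs=(a,0)
  e.g. a=(b,0), b=(a,0), c=(c,1): lhs=(b,0) != rhs=(a,0)
Total violating triples: 250


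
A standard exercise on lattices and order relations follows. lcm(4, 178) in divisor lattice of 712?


Join=lcm.
gcd(4,178)=2
lcm=356


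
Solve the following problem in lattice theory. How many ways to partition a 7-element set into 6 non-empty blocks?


S(n,k) = k*S(n-1,k) + S(n-1,k-1).
S(6,6) = 1, S(6,5) = 15
S(7,6) = 6*1 + 15 = 6 + 15
S(7,6) = 21


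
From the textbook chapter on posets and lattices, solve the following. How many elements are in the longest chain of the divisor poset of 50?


A chain is a totally ordered subset; we count the number of elements in a maximum chain.
Compute, for each element x, the size of the longest chain ending at x:
  1: 1
  2: 2
  5: 2
  25: 3
  10: 3
  50: 4
A maximum chain: 1 < 2 < 10 < 50
Number of elements in the longest chain: 4


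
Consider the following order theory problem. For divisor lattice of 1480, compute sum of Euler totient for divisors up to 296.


Divisors of 1480 up to 296: [1, 2, 4, 5, 8, 10, 20, 37, 40, 74, 148, 185, 296]
phi values: [1, 1, 2, 4, 4, 4, 8, 36, 16, 36, 72, 144, 144]
Sum = 472


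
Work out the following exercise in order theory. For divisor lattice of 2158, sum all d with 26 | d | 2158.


Interval [26,2158] in divisors of 2158: [26, 2158]
Sum = 2184


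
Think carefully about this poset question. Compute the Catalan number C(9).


C(n) = C(2n, n) / (n+1).
C(18, 9) = 48620
C(9) = 48620 / 10 = 4862


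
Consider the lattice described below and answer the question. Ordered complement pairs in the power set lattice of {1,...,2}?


Complement pair (a,b): a meet b = bottom, a join b = top.
Here: A intersect B = {} and A union B = {1,...,2}.
Pairs found: ({},{1,2}), ({1},{2}), ({2},{1}), ({1,2},{})
Total ordered pairs: 4


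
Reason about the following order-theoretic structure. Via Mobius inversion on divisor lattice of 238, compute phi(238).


phi(n) = n * prod_{p|n} (1 - 1/p).
Prime divisors of 238: [2, 7, 17]
phi(238) = 238 * (1 - 1/2) * (1 - 1/7) * (1 - 1/17)
phi(238) = 96


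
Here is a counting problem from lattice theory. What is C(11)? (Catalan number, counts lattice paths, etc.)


C(n) = C(2n, n) / (n+1).
C(22, 11) = 705432
C(11) = 705432 / 12 = 58786


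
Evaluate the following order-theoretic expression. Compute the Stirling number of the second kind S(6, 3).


S(n,k) = k*S(n-1,k) + S(n-1,k-1).
S(5,3) = 25, S(5,2) = 15
S(6,3) = 3*25 + 15 = 75 + 15
S(6,3) = 90


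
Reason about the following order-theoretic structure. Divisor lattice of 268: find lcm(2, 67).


In a divisor lattice, join = lcm (least common multiple).
gcd(2,67) = 1
lcm(2,67) = 2*67/gcd = 134/1 = 134


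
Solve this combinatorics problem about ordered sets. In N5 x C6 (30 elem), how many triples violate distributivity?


Distributive law: a ^ (b v c) = (a ^ b) v (a ^ c).
Check all 30^3 = 27000 ordered triples (a,b,c).
  e.g. a=(b,0), b=(a,0), c=(c,0): lhs=(b,0) != rhs=(a,0)
  e.g. a=(b,0), b=(a,0), c=(c,1): lhs=(b,0) != rhs=(a,0)
Total violating triples: 432


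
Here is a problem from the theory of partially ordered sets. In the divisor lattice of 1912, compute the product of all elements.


Divisors of 1912: [1, 2, 4, 8, 239, 478, 956, 1912]
Product = n^(d(n)/2) = 1912^(8/2)
Product = 13364464193536


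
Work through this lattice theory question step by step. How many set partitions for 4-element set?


B(n) = number of set partitions of an n-element set.
B(n) satisfies the recurrence: B(n+1) = sum_k C(n,k)*B(k).
B(4) = 15


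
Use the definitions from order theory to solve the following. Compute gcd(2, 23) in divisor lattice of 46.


In a divisor lattice, meet = gcd (greatest common divisor).
By Euclidean algorithm or factoring: gcd(2,23) = 1


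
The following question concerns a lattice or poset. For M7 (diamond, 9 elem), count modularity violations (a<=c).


Modular law: if a <= c then a v (b ^ c) = (a v b) ^ c.
Check all triples (a,b,c) with a <= c among 9 elements.
This lattice is modular (diamonds M_m and their chain-products are modular).
Total violating triples: 0


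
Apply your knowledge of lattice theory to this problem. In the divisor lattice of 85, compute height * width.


Height = length of longest chain minus 1; width = size of largest antichain.
A maximum chain: 1 | 17 | 85  (height 2).
A maximum antichain: {5, 17}  (width 2).
Product = 2 * 2 = 4


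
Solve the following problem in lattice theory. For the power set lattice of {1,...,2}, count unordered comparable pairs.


A comparable pair {a,b} has a < b or b < a in the order.
Count unordered pairs where one element is strictly below the other.
Examples: {{},{1}}, {{},{2}}, {{},{1,2}}, {{1},{1,2}}, ...
Total comparable pairs: 5


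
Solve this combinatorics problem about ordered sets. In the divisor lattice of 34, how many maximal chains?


A maximal chain goes from the minimum element to a maximal element via cover relations.
Counting all min-to-max paths in the cover graph.
Total maximal chains: 2


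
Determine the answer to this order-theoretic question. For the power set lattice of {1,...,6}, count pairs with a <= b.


The order relation is {(a,b) : a <= b}, reflexive so it includes (a,a).
Examples: ({},{}), ({},{1,2}), ({},{1,2,3}), ({},{1,2,3,4}), ({},{1,2,3,4,5}), ...
Total ordered pairs: 729


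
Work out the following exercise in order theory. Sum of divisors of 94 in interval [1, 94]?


Interval [1,94] in divisors of 94: [1, 2, 47, 94]
Sum = 144


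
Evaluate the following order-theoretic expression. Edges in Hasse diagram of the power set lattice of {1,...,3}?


A cover relation a -< b holds when a < b with no c strictly between.
Cover relations:
  {} -< {1}
  {} -< {2}
  {} -< {3}
  {1} -< {1,2}
  {1} -< {1,3}
  {2} -< {1,2}
  {2} -< {2,3}
  {3} -< {1,3}
  ...4 more
Total: 12


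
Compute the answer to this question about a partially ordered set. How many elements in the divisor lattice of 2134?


Divisors of 2134: [1, 2, 11, 22, 97, 194, 1067, 2134]
Count: 8


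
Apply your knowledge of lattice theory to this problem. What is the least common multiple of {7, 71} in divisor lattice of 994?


In a divisor lattice, join = lcm (least common multiple).
Compute lcm iteratively: start with first element, then lcm(current, next).
Elements: [7, 71]
lcm(7,71) = 497
Final lcm = 497


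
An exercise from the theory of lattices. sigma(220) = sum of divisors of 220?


sigma(n) = sum of divisors.
Divisors of 220: [1, 2, 4, 5, 10, 11, 20, 22, 44, 55, 110, 220]
Sum = 504


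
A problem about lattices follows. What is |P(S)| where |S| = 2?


Power set = 2^n.
2^2 = 4


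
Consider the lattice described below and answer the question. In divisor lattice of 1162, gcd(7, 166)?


Meet=gcd.
gcd(7,166)=1


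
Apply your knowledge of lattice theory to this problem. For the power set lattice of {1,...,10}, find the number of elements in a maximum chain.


A chain is a totally ordered subset; we count the number of elements in a maximum chain.
Compute, for each element x, the size of the longest chain ending at x:
  {}: 1
  {1}: 2
  {2}: 2
  {3}: 2
  {4}: 2
  {5}: 2
  ...
A maximum chain: {} < {1} < {1,2} < {1,2,3} < {1,2,3,4} < {1,2,3,4,5} < {1,2,3,4,5,6} < {1,2,3,4,5,6,7} < {1,2,3,4,5,6,7,8} < {1,2,3,4,5,6,7,8,9} < {1,2,3,4,5,6,7,8,9,10}
Number of elements in the longest chain: 11


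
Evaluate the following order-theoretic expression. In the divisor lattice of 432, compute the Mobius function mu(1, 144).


In a divisor lattice, mu(a,b) = mu(b/a) where mu is the classical Mobius function.
b/a = 144/1 = 144
Prime factorization of 144: primes [2, 3]
144 is not squarefree, so mu(144) = 0


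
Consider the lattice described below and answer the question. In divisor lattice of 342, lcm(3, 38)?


Join=lcm.
gcd(3,38)=1
lcm=114


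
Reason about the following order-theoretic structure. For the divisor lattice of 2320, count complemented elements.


An element a is complemented if some b has a meet b = bottom, a join b = top.
a is complemented iff gcd(a, n/a)=1, i.e. a is a unitary divisor of 2320.
Complemented elements: 1, 5, 16, 29, 80, 145, ... (2 more)
Count: 8


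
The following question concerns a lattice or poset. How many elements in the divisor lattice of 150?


Divisors of 150: [1, 2, 3, 5, 6, 10, 15, 25, 30, 50, 75, 150]
Count: 12


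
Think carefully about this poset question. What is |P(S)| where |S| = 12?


Power set = 2^n.
2^12 = 4096


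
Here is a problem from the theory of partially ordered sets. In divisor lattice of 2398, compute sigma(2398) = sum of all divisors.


sigma(n) = sum of divisors.
Divisors of 2398: [1, 2, 11, 22, 109, 218, 1199, 2398]
Sum = 3960


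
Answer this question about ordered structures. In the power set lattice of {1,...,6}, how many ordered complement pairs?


Complement pair (a,b): a meet b = bottom, a join b = top.
Here: A intersect B = {} and A union B = {1,...,6}.
Pairs found: ({},{1,2,3,4,5,6}), ({1},{2,3,4,5,6}), ({2},{1,3,4,5,6}), ({3},{1,2,4,5,6}), ... (60 more)
Total ordered pairs: 64


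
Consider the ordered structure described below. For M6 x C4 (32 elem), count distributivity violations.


Distributive law: a ^ (b v c) = (a ^ b) v (a ^ c).
Check all 32^3 = 32768 ordered triples (a,b,c).
  e.g. a=(a1,0), b=(a2,0), c=(a3,0): lhs=(a1,0) != rhs=(0,0)
  e.g. a=(a1,0), b=(a2,0), c=(a3,1): lhs=(a1,0) != rhs=(0,0)
Total violating triples: 7680


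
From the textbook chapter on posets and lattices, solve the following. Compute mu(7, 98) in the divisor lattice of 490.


In a divisor lattice, mu(a,b) = mu(b/a) where mu is the classical Mobius function.
b/a = 98/7 = 14
Prime factorization of 14: primes [2, 7]
14 is squarefree with 2 prime factor(s), so mu(14) = (-1)^2 = 1


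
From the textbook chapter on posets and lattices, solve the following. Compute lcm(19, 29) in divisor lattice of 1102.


In a divisor lattice, join = lcm (least common multiple).
gcd(19,29) = 1
lcm(19,29) = 19*29/gcd = 551/1 = 551


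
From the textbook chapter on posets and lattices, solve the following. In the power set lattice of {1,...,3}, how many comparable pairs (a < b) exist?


A comparable pair {a,b} has a < b or b < a in the order.
Count unordered pairs where one element is strictly below the other.
Examples: {{},{1}}, {{},{2}}, {{},{3}}, {{},{1,2}}, ...
Total comparable pairs: 19


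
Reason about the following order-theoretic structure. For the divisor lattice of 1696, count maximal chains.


A maximal chain goes from the minimum element to a maximal element via cover relations.
Counting all min-to-max paths in the cover graph.
Total maximal chains: 6


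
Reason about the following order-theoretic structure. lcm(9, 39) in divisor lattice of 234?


Join=lcm.
gcd(9,39)=3
lcm=117


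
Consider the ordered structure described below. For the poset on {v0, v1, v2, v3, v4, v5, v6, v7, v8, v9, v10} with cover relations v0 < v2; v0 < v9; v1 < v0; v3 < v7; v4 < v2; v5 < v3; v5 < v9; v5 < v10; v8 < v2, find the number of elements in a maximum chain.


A chain is a totally ordered subset; we count the number of elements in a maximum chain.
Compute, for each element x, the size of the longest chain ending at x:
  v1: 1
  v4: 1
  v5: 1
  v6: 1
  v8: 1
  v0: 2
  ...
A maximum chain: v1 < v0 < v2
Number of elements in the longest chain: 3


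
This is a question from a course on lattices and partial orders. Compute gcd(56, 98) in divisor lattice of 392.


In a divisor lattice, meet = gcd (greatest common divisor).
By Euclidean algorithm or factoring: gcd(56,98) = 14


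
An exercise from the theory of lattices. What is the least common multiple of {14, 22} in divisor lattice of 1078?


In a divisor lattice, join = lcm (least common multiple).
Compute lcm iteratively: start with first element, then lcm(current, next).
Elements: [14, 22]
lcm(14,22) = 154
Final lcm = 154


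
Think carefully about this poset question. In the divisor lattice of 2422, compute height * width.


Height = length of longest chain minus 1; width = size of largest antichain.
A maximum chain: 1 | 173 | 1211 | 2422  (height 3).
A maximum antichain: {2, 7, 173}  (width 3).
Product = 3 * 3 = 9


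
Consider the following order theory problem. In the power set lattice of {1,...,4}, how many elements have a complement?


An element a is complemented if some b has a meet b = bottom, a join b = top.
every subset A has complement S\A, so all elements are complemented.
Complemented elements: {}, {1}, {2}, {3}, {4}, {1,2}, ... (10 more)
Count: 16


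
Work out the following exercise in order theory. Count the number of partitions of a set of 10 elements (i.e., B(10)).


B(n) = number of set partitions of an n-element set.
B(n) satisfies the recurrence: B(n+1) = sum_k C(n,k)*B(k).
B(10) = 115975


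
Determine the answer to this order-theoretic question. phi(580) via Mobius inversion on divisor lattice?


phi(n) = n * prod_{p|n} (1 - 1/p).
Prime divisors of 580: [2, 5, 29]
phi(580) = 580 * (1 - 1/2) * (1 - 1/5) * (1 - 1/29)
phi(580) = 224


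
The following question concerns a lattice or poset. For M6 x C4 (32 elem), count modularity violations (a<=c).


Modular law: if a <= c then a v (b ^ c) = (a v b) ^ c.
Check all triples (a,b,c) with a <= c among 32 elements.
This lattice is modular (diamonds M_m and their chain-products are modular).
Total violating triples: 0


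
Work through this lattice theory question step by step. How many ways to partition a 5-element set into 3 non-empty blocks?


S(n,k) = k*S(n-1,k) + S(n-1,k-1).
S(4,3) = 6, S(4,2) = 7
S(5,3) = 3*6 + 7 = 18 + 7
S(5,3) = 25


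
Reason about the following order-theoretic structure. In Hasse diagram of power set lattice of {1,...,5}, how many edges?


A cover relation a -< b holds when a < b with no c strictly between.
Cover relations:
  {} -< {1}
  {} -< {2}
  {} -< {3}
  {} -< {4}
  {} -< {5}
  {1} -< {1,2}
  {1} -< {1,3}
  {1} -< {1,4}
  ...72 more
Total: 80


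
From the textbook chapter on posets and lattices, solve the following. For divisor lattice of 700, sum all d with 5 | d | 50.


Interval [5,50] in divisors of 700: [5, 10, 25, 50]
Sum = 90


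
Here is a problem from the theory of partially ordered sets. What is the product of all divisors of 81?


Divisors of 81: [1, 3, 9, 27, 81]
Product = n^(d(n)/2) = 81^(5/2)
Product = 59049


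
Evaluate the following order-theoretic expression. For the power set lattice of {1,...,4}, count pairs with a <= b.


The order relation is {(a,b) : a <= b}, reflexive so it includes (a,a).
Examples: ({},{}), ({},{1,2}), ({},{1,2,3}), ({},{1,2,3,4}), ({},{1,2,4}), ...
Total ordered pairs: 81


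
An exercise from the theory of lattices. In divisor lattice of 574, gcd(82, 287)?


Meet=gcd.
gcd(82,287)=41


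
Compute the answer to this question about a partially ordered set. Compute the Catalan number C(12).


C(n) = C(2n, n) / (n+1).
C(24, 12) = 2704156
C(12) = 2704156 / 13 = 208012


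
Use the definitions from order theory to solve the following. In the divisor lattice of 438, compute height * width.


Height = length of longest chain minus 1; width = size of largest antichain.
A maximum chain: 1 | 73 | 219 | 438  (height 3).
A maximum antichain: {2, 3, 73}  (width 3).
Product = 3 * 3 = 9
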